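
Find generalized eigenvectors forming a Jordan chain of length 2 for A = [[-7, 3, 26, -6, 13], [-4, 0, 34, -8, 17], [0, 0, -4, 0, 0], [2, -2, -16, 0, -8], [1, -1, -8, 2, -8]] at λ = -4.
v_1 = [[-4, -6, -1, 1, 3]]^T, v_2 = [[1, 1, 0, 0, 0]]^T

We seek v_1 ∈ ker((A + 4I)^2) \ ker(A + 4I), then set v_{i+1} = (A + 4I) v_i.

One such chain is v_1 = [[-4, -6, -1, 1, 3]]^T, v_2 = [[1, 1, 0, 0, 0]]^T. Check: (A + 4I) v_2 = [[0, 0, 0, 0, 0]]^T = 0.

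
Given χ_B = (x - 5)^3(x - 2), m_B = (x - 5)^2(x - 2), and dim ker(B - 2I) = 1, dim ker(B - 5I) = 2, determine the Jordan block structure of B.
λ = 2: algebraic multiplicity 1 (exponent in χ_B), largest block size 1 (exponent in m_B), 1 block (geometric multiplicity). This forces block sizes [1].
λ = 5: algebraic multiplicity 3 (exponent in χ_B), largest block size 2 (exponent in m_B), 2 blocks (geometric multiplicity). These force block sizes [2, 1].

Jordan blocks: (2, 1), (5, 2), (5, 1)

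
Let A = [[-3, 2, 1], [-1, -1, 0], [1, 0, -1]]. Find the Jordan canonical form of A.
The characteristic polynomial is det(xI - A) = (x + 1)(x + 2)^2, so the eigenvalues are -2 (algebraic multiplicity 2), -1 (algebraic multiplicity 1).

For λ = -2: rank(A + 2I) = 2, rank((A + 2I)^2) = 1. The eigenspace has dimension 3 - 2 = 1, so there is 1 Jordan block; the rank sequence gives block sizes [2].

For λ = -1: algebraic multiplicity 1 gives one 1×1 block.

Assembling the blocks gives the Jordan form J above.

J = [[-2, 1, 0], [0, -2, 0], [0, 0, -1]]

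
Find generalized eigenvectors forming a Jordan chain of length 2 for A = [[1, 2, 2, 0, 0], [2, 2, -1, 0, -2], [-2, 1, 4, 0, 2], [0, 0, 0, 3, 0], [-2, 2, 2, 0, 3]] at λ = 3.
v_1 = [[1, 0, 1, 0, 0]]^T, v_2 = [[0, 1, -1, 0, 0]]^T

We seek v_1 ∈ ker((A - 3I)^2) \ ker(A - 3I), then set v_{i+1} = (A - 3I) v_i.

One such chain is v_1 = [[1, 0, 1, 0, 0]]^T, v_2 = [[0, 1, -1, 0, 0]]^T. Check: (A - 3I) v_2 = [[0, 0, 0, 0, 0]]^T = 0.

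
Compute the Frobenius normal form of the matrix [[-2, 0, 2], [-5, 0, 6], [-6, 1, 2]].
The invariant factors of A (the non-unit diagonal entries of the Smith normal form of xI - A over ℚ[x]) are x^3 + 2x - 2, each dividing the next. The characteristic polynomial is their product, x^3 + 2x - 2.

The rational canonical form is the block-diagonal matrix of companion matrices C(f_i):
R = [[0, 0, 2], [1, 0, -2], [0, 1, 0]].

Note the characteristic polynomial does not split into linear factors over ℚ, so A has no Jordan form over ℚ; the rational canonical form exists over any field.

R = [[0, 0, 2], [1, 0, -2], [0, 1, 0]]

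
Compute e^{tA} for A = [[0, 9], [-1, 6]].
e^{tA} = [[(1 - 3*t)*e^{3*t}, 9*t*e^{3*t}], [-t*e^{3*t}, (3*t + 1)*e^{3*t}]]

A has Jordan form J = [[3, 1], [0, 3]] with A = PJP^{-1}, so e^{tA} = P e^{tJ} P^{-1}.

For a Jordan block J_k(λ), e^{tJ_k(λ)} = e^{λt} · (I + tN + t^2 N^2/2! + ... + t^{k-1} N^{k-1}/(k-1)!) where N is the nilpotent superdiagonal part.

Assembling the blocks and conjugating back gives the entries of e^{tA} as shown above.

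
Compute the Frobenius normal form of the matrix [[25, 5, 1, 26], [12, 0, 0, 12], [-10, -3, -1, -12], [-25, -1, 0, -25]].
The invariant factors of A (the non-unit diagonal entries of the Smith normal form of xI - A over ℚ[x]) are (x - 4)(x + 1)^2(x + 3), each dividing the next. The characteristic polynomial is their product, (x - 4)(x + 1)^2(x + 3).

The rational canonical form is the block-diagonal matrix of companion matrices C(f_i):
R = [[0, 0, 0, 12], [1, 0, 0, 25], [0, 1, 0, 13], [0, 0, 1, -1]].

R = [[0, 0, 0, 12], [1, 0, 0, 25], [0, 1, 0, 13], [0, 0, 1, -1]]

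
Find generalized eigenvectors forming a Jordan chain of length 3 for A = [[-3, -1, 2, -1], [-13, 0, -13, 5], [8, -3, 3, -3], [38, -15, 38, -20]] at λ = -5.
We seek v_1 ∈ ker((A + 5I)^3) \ ker((A + 5I)^2), then set v_{i+1} = (A + 5I) v_i.

One such chain is v_1 = [[0, 0, -1, -2]]^T, v_2 = [[0, 3, -2, -8]]^T, v_3 = [[1, 1, -1, -1]]^T. Check: (A + 5I) v_3 = [[0, 0, 0, 0]]^T = 0.

v_1 = [[0, 0, -1, -2]]^T, v_2 = [[0, 3, -2, -8]]^T, v_3 = [[1, 1, -1, -1]]^T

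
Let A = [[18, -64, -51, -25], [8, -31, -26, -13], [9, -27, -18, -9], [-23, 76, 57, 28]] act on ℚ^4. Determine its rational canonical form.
R = [[0, 0, 0, 9], [1, 0, 0, -6], [0, 1, 0, -3], [0, 0, 1, -3]]

The invariant factors of A (the non-unit diagonal entries of the Smith normal form of xI - A over ℚ[x]) are (x + 3)(x^3 + 3x - 3), each dividing the next. The characteristic polynomial is their product, (x + 3)(x^3 + 3x - 3).

The rational canonical form is the block-diagonal matrix of companion matrices C(f_i):
R = [[0, 0, 0, 9], [1, 0, 0, -6], [0, 1, 0, -3], [0, 0, 1, -3]].

Note the characteristic polynomial does not split into linear factors over ℚ, so A has no Jordan form over ℚ; the rational canonical form exists over any field.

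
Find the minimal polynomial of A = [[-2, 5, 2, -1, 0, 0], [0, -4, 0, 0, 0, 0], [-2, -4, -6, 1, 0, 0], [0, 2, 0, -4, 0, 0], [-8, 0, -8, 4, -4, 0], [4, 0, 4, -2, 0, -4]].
m_A(x) = (x + 4)^2

The characteristic polynomial factors as (x + 4)^6. The minimal polynomial is ∏(x - λ)^{k_λ} where k_λ is the size of the largest Jordan block at λ.

For λ = -4: rank(A + 4I) = 2, and the largest Jordan block has size 2 (the smallest k with rank((A + 4I)^k) = rank((A + 4I)^(k+1))).

So m_A(x) = (x + 4)^2.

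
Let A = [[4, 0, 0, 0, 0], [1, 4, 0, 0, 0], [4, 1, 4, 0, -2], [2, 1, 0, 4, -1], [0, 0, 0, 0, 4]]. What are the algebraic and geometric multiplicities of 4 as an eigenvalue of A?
algebraic multiplicity 5, geometric multiplicity 2

The characteristic polynomial is (x - 4)^5, so the factor x - 4 appears with exponent 5: the algebraic multiplicity is 5.

rank(A - 4I) = 3, so the eigenspace has dimension 5 - 3 = 2: the geometric multiplicity is 2.

Since 2 < 5, A is not diagonalizable.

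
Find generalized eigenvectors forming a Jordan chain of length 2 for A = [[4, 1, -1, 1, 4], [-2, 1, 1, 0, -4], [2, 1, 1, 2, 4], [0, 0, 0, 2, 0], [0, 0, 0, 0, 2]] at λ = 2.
We seek v_1 ∈ ker((A - 2I)^2) \ ker(A - 2I), then set v_{i+1} = (A - 2I) v_i.

One such chain is v_1 = [[0, 1, 0, 0, 0]]^T, v_2 = [[1, -1, 1, 0, 0]]^T. Check: (A - 2I) v_2 = [[0, 0, 0, 0, 0]]^T = 0.

v_1 = [[0, 1, 0, 0, 0]]^T, v_2 = [[1, -1, 1, 0, 0]]^T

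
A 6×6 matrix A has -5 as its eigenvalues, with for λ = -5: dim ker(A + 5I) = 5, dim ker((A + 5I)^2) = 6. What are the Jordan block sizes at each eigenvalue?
λ = -5: successive nullity increments [5, 1] count blocks of size ≥ k; block sizes are [2, 1, 1, 1, 1].

Jordan blocks: (-5, 2), (-5, 1), (-5, 1), (-5, 1), (-5, 1)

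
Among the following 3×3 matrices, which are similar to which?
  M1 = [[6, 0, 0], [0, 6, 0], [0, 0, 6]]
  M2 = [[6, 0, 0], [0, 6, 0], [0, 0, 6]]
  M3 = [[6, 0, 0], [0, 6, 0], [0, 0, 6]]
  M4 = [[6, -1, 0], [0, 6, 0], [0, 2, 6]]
2 classes: {M1, M2, M3}, {M4}

Characteristic polynomials: χ_{M1} = (x - 6)^3, χ_{M2} = (x - 6)^3, χ_{M3} = (x - 6)^3, χ_{M4} = (x - 6)^3.

{M1, M2, M3}: invariant factors x - 6, x - 6, x - 6.

{M4}: invariant factors x - 6, (x - 6)^2.

Matrices are similar if and only if their invariant-factor lists agree; the partition into similarity classes is {M1, M2, M3}, {M4}.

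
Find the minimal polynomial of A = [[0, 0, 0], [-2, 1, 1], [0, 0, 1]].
The characteristic polynomial factors as x(x - 1)^2. The minimal polynomial is ∏(x - λ)^{k_λ} where k_λ is the size of the largest Jordan block at λ.

For λ = 0: rank(A) = 2, and the largest Jordan block has size 1 (the smallest k with rank(A^k) = rank(A^(k+1))).
For λ = 1: rank(A - I) = 2, and the largest Jordan block has size 2 (the smallest k with rank((A - I)^k) = rank((A - I)^(k+1))).

So m_A(x) = x(x - 1)^2.

m_A(x) = x(x - 1)^2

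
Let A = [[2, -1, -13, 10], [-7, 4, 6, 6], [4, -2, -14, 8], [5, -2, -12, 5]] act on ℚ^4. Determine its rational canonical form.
The invariant factors of A (the non-unit diagonal entries of the Smith normal form of xI - A over ℚ[x]) are (x + 3)(x^3 - x - 4), each dividing the next. The characteristic polynomial is their product, (x + 3)(x^3 - x - 4).

The rational canonical form is the block-diagonal matrix of companion matrices C(f_i):
R = [[0, 0, 0, 12], [1, 0, 0, 7], [0, 1, 0, 1], [0, 0, 1, -3]].

Note the characteristic polynomial does not split into linear factors over ℚ, so A has no Jordan form over ℚ; the rational canonical form exists over any field.

R = [[0, 0, 0, 12], [1, 0, 0, 7], [0, 1, 0, 1], [0, 0, 1, -3]]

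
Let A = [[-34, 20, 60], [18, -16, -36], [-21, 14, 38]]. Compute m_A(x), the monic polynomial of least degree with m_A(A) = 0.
The characteristic polynomial factors as (x + 4)^3. The minimal polynomial is ∏(x - λ)^{k_λ} where k_λ is the size of the largest Jordan block at λ.

For λ = -4: rank(A + 4I) = 1, and the largest Jordan block has size 2 (the smallest k with rank((A + 4I)^k) = rank((A + 4I)^(k+1))).

So m_A(x) = (x + 4)^2.

m_A(x) = (x + 4)^2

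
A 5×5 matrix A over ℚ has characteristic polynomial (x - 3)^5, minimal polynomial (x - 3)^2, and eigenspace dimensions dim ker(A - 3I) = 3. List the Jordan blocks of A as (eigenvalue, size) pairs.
Jordan blocks: (3, 2), (3, 2), (3, 1)

λ = 3: algebraic multiplicity 5 (exponent in χ_A), largest block size 2 (exponent in m_A), 3 blocks (geometric multiplicity). These force block sizes [2, 2, 1].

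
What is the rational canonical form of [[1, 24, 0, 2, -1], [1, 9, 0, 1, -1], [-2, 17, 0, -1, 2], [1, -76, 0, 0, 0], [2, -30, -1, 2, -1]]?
The invariant factors of A (the non-unit diagonal entries of the Smith normal form of xI - A over ℚ[x]) are (x - 5)(x - 4)(x^3 + 3x + 1), each dividing the next. The characteristic polynomial is their product, (x - 5)(x - 4)(x^3 + 3x + 1).

The rational canonical form is the block-diagonal matrix of companion matrices C(f_i):
R = [[0, 0, 0, 0, -20], [1, 0, 0, 0, -51], [0, 1, 0, 0, 26], [0, 0, 1, 0, -23], [0, 0, 0, 1, 9]].

Note the characteristic polynomial does not split into linear factors over ℚ, so A has no Jordan form over ℚ; the rational canonical form exists over any field.

R = [[0, 0, 0, 0, -20], [1, 0, 0, 0, -51], [0, 1, 0, 0, 26], [0, 0, 1, 0, -23], [0, 0, 0, 1, 9]]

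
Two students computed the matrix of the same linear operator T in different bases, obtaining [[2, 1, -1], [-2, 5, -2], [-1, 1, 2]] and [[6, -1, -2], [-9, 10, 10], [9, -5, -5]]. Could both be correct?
trace(A) = 9 but trace(B) = 11. The trace is a similarity invariant, so A and B are not similar.

No.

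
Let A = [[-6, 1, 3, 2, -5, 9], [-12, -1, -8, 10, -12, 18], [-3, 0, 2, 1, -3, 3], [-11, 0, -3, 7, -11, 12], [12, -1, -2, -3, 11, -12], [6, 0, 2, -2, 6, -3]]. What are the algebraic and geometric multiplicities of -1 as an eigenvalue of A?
algebraic multiplicity 2, geometric multiplicity 1

The characteristic polynomial is (x - 3)^4(x + 1)^2, so the factor x + 1 appears with exponent 2: the algebraic multiplicity is 2.

rank(A + I) = 5, so the eigenspace has dimension 6 - 5 = 1: the geometric multiplicity is 1.

Since 1 < 2, A is not diagonalizable.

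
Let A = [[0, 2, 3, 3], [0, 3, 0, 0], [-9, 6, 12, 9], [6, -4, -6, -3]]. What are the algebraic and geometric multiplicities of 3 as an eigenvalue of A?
The characteristic polynomial is (x - 3)^4, so the factor x - 3 appears with exponent 4: the algebraic multiplicity is 4.

rank(A - 3I) = 1, so the eigenspace has dimension 4 - 1 = 3: the geometric multiplicity is 3.

Since 3 < 4, A is not diagonalizable.

algebraic multiplicity 4, geometric multiplicity 3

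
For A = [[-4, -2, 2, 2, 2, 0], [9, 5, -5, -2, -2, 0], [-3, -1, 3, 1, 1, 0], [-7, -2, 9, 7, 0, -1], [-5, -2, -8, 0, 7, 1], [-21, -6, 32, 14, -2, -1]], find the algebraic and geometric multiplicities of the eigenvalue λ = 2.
algebraic multiplicity 1, geometric multiplicity 1

The characteristic polynomial is (x - 3)^5(x - 2), so the factor x - 2 appears with exponent 1: the algebraic multiplicity is 1.

rank(A - 2I) = 5, so the eigenspace has dimension 6 - 5 = 1: the geometric multiplicity is 1.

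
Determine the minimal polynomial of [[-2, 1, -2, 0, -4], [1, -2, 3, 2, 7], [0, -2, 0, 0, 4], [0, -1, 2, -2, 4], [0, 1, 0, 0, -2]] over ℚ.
The characteristic polynomial factors as x(x + 2)^4. The minimal polynomial is ∏(x - λ)^{k_λ} where k_λ is the size of the largest Jordan block at λ.

For λ = -2: rank(A + 2I) = 3, and the largest Jordan block has size 3 (the smallest k with rank((A + 2I)^k) = rank((A + 2I)^(k+1))).
For λ = 0: rank(A) = 4, and the largest Jordan block has size 1 (the smallest k with rank(A^k) = rank(A^(k+1))).

So m_A(x) = x(x + 2)^3.

m_A(x) = x(x + 2)^3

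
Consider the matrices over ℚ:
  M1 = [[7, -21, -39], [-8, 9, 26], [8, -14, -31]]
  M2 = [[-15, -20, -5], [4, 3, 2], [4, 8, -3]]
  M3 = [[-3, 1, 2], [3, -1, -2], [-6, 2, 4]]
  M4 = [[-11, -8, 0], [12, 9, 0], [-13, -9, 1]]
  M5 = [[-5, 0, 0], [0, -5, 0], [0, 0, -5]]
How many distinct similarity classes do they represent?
4 classes: {M1, M2}, {M3}, {M4}, {M5}

Characteristic polynomials: χ_{M1} = (x + 5)^3, χ_{M2} = (x + 5)^3, χ_{M3} = x^3, χ_{M4} = (x - 1)^2(x + 3), χ_{M5} = (x + 5)^3.

{M1, M2}: invariant factors x + 5, (x + 5)^2.

{M3}: invariant factors x, x^2.

{M4}: invariant factors (x - 1)^2(x + 3).

{M5}: invariant factors x + 5, x + 5, x + 5.

Matrices are similar if and only if their invariant-factor lists agree; the partition into similarity classes is {M1, M2}, {M3}, {M4}, {M5}.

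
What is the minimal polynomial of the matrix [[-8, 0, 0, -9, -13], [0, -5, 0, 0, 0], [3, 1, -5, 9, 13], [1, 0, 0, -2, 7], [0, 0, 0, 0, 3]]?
m_A(x) = (x - 3)(x + 5)^2

The characteristic polynomial factors as (x - 3)(x + 5)^4. The minimal polynomial is ∏(x - λ)^{k_λ} where k_λ is the size of the largest Jordan block at λ.

For λ = -5: rank(A + 5I) = 3, and the largest Jordan block has size 2 (the smallest k with rank((A + 5I)^k) = rank((A + 5I)^(k+1))).
For λ = 3: rank(A - 3I) = 4, and the largest Jordan block has size 1 (the smallest k with rank((A - 3I)^k) = rank((A - 3I)^(k+1))).

So m_A(x) = (x - 3)(x + 5)^2.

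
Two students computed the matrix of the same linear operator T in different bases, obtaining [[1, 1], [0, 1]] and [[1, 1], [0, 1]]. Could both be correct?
Two matrices over a field are similar if and only if they have the same invariant factors.

Both A and B have characteristic polynomial (x - 1)^2 and minimal polynomial (x - 1)^2. Computing further, both have invariant factors (x - 1)^2. Hence A and B are similar.

Yes.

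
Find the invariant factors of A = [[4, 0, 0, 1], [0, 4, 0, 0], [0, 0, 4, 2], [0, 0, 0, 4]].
The Jordan structure of A has elementary divisors (x - 4)^2, (x - 4), (x - 4). Arranging the block sizes at each eigenvalue in decreasing order and taking row products gives the invariant factors.

Invariant factors (smallest first, each dividing the next): x - 4, x - 4, (x - 4)^2.

Check: the last factor (x - 4)^2 is the minimal polynomial, and the product (x - 4)^4 is the characteristic polynomial.

x - 4, x - 4, (x - 4)^2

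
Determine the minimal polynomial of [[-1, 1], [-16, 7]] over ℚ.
m_A(x) = (x - 3)^2

The characteristic polynomial factors as (x - 3)^2. The minimal polynomial is ∏(x - λ)^{k_λ} where k_λ is the size of the largest Jordan block at λ.

For λ = 3: rank(A - 3I) = 1, and the largest Jordan block has size 2 (the smallest k with rank((A - 3I)^k) = rank((A - 3I)^(k+1))).

So m_A(x) = (x - 3)^2.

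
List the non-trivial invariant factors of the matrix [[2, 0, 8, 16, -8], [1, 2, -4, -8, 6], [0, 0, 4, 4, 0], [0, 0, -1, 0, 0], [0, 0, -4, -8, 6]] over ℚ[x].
(x - 2)^2, (x - 6)(x - 2)^2

The Jordan structure of A has elementary divisors (x - 2)^2, (x - 2)^2, (x - 6). Arranging the block sizes at each eigenvalue in decreasing order and taking row products gives the invariant factors.

Invariant factors (smallest first, each dividing the next): (x - 2)^2, (x - 6)(x - 2)^2.

Check: the last factor (x - 6)(x - 2)^2 is the minimal polynomial, and the product (x - 6)(x - 2)^4 is the characteristic polynomial.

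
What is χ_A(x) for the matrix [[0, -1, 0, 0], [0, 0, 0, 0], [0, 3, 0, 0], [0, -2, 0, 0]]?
χ_A(x) = x^4

xI - A = [[x, 1, 0, 0], [0, x, 0, 0], [0, -3, x, 0], [0, 2, 0, x]].

Expanding det(xI - A) along the first row:
det(xI - A) = + (x)·det([[x, 0, 0], [-3, x, 0], [2, 0, x]]) - (1)·det([[0, 0, 0], [0, x, 0], [0, 0, x]]) + (0)·det([[0, x, 0], [0, -3, 0], [0, 2, x]]) - (0)·det([[0, x, 0], [0, -3, x], [0, 2, 0]]).

Evaluating gives χ_A(x) = x^4.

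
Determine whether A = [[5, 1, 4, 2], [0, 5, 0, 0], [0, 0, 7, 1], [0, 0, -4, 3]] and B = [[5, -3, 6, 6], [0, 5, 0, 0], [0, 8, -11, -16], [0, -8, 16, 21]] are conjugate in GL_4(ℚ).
Both have characteristic polynomial (x - 5)^4 and minimal polynomial (x - 5)^2. But rank(A - 5I) = 2 for A while rank(B - 5I) = 1 for B, so the number of Jordan blocks at λ = 5 differs. A and B are not similar.

No.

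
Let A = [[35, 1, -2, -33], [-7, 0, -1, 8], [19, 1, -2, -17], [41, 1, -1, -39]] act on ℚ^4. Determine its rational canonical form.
R = [[0, 0, 0, -16], [1, 0, 0, -24], [0, 1, 0, -17], [0, 0, 1, -6]]

The invariant factors of A (the non-unit diagonal entries of the Smith normal form of xI - A over ℚ[x]) are (x^2 + 3x + 4)^2, each dividing the next. The characteristic polynomial is their product, (x^2 + 3x + 4)^2.

The rational canonical form is the block-diagonal matrix of companion matrices C(f_i):
R = [[0, 0, 0, -16], [1, 0, 0, -24], [0, 1, 0, -17], [0, 0, 1, -6]].

Note the characteristic polynomial does not split into linear factors over ℚ, so A has no Jordan form over ℚ; the rational canonical form exists over any field.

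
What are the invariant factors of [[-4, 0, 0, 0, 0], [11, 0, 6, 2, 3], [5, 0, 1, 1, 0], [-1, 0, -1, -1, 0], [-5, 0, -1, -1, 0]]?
x, x^3(x + 4)

The Jordan structure of A has elementary divisors (x + 4), x^3, x. Arranging the block sizes at each eigenvalue in decreasing order and taking row products gives the invariant factors.

Invariant factors (smallest first, each dividing the next): x, x^3(x + 4).

Check: the last factor x^3(x + 4) is the minimal polynomial, and the product x^4(x + 4) is the characteristic polynomial.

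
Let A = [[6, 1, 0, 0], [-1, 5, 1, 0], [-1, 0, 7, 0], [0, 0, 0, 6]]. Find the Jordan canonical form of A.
J = [[6, 1, 0, 0], [0, 6, 1, 0], [0, 0, 6, 0], [0, 0, 0, 6]]

The characteristic polynomial is det(xI - A) = (x - 6)^4, so the eigenvalues are 6 (algebraic multiplicity 4).

For λ = 6: rank(A - 6I) = 2, rank((A - 6I)^2) = 1, rank((A - 6I)^3) = 0. The eigenspace has dimension 4 - 2 = 2, so there are 2 Jordan blocks; the rank sequence gives block sizes [3, 1].

Assembling the blocks gives the Jordan form J above.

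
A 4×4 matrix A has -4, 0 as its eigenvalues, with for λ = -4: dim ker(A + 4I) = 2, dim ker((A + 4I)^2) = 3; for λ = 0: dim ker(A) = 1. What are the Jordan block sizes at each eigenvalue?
Jordan blocks: (-4, 2), (-4, 1), (0, 1)

λ = -4: successive nullity increments [2, 1] count blocks of size ≥ k; block sizes are [2, 1].
λ = 0: successive nullity increments [1] count blocks of size ≥ k; block sizes are [1].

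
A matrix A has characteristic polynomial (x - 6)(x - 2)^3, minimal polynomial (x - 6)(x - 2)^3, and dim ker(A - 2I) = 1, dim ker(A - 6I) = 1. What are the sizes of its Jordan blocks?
λ = 2: algebraic multiplicity 3 (exponent in χ_A), largest block size 3 (exponent in m_A), 1 block (geometric multiplicity). This forces block sizes [3].
λ = 6: algebraic multiplicity 1 (exponent in χ_A), largest block size 1 (exponent in m_A), 1 block (geometric multiplicity). This forces block sizes [1].

Jordan blocks: (2, 3), (6, 1)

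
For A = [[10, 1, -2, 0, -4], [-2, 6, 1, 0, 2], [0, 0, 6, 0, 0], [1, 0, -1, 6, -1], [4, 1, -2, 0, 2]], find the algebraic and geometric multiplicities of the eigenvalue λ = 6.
algebraic multiplicity 5, geometric multiplicity 2

The characteristic polynomial is (x - 6)^5, so the factor x - 6 appears with exponent 5: the algebraic multiplicity is 5.

rank(A - 6I) = 3, so the eigenspace has dimension 5 - 3 = 2: the geometric multiplicity is 2.

Since 2 < 5, A is not diagonalizable.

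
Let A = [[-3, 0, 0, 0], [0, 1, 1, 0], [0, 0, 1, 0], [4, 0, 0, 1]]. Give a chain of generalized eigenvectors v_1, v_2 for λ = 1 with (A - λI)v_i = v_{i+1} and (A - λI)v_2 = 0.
v_1 = [[0, -2, 1, -2]]^T, v_2 = [[0, 1, 0, 0]]^T

We seek v_1 ∈ ker((A - I)^2) \ ker(A - I), then set v_{i+1} = (A - I) v_i.

One such chain is v_1 = [[0, -2, 1, -2]]^T, v_2 = [[0, 1, 0, 0]]^T. Check: (A - I) v_2 = [[0, 0, 0, 0]]^T = 0.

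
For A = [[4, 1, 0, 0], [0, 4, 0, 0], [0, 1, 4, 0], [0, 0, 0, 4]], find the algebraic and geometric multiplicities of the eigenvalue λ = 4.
The characteristic polynomial is (x - 4)^4, so the factor x - 4 appears with exponent 4: the algebraic multiplicity is 4.

rank(A - 4I) = 1, so the eigenspace has dimension 4 - 1 = 3: the geometric multiplicity is 3.

Since 3 < 4, A is not diagonalizable.

algebraic multiplicity 4, geometric multiplicity 3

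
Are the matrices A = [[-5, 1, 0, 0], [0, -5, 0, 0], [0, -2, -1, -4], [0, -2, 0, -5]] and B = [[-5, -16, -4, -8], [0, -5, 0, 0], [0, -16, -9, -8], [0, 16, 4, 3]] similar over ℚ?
No.

Both have characteristic polynomial (x + 1)(x + 5)^3, but the minimal polynomial of A is (x + 1)(x + 5)^2 while the minimal polynomial of B is (x + 1)(x + 5). The minimal polynomial is a similarity invariant, so A and B are not similar.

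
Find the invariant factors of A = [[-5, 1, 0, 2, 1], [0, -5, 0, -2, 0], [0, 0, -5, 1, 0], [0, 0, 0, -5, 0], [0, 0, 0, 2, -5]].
The Jordan structure of A has elementary divisors (x + 5)^2, (x + 5)^2, (x + 5). Arranging the block sizes at each eigenvalue in decreasing order and taking row products gives the invariant factors.

Invariant factors (smallest first, each dividing the next): x + 5, (x + 5)^2, (x + 5)^2.

Check: the last factor (x + 5)^2 is the minimal polynomial, and the product (x + 5)^5 is the characteristic polynomial.

x + 5, (x + 5)^2, (x + 5)^2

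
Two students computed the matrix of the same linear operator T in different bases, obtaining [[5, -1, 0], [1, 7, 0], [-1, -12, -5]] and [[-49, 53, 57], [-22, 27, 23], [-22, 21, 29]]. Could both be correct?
Two matrices over a field are similar if and only if they have the same invariant factors.

Both A and B have characteristic polynomial (x - 6)^2(x + 5) and minimal polynomial (x - 6)^2(x + 5). Computing further, both have invariant factors (x - 6)^2(x + 5). Hence A and B are similar.

Yes.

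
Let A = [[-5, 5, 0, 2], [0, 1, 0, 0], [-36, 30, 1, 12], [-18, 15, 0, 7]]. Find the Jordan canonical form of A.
The characteristic polynomial is det(xI - A) = (x - 1)^4, so the eigenvalues are 1 (algebraic multiplicity 4).

For λ = 1: rank(A - I) = 1, rank((A - I)^2) = 0. The eigenspace has dimension 4 - 1 = 3, so there are 3 Jordan blocks; the rank sequence gives block sizes [2, 1, 1].

Assembling the blocks gives the Jordan form J above.

J = [[1, 1, 0, 0], [0, 1, 0, 0], [0, 0, 1, 0], [0, 0, 0, 1]]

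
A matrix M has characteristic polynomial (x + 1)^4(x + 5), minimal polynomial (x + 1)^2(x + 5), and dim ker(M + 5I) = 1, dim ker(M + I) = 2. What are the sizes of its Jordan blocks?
λ = -5: algebraic multiplicity 1 (exponent in χ_M), largest block size 1 (exponent in m_M), 1 block (geometric multiplicity). This forces block sizes [1].
λ = -1: algebraic multiplicity 4 (exponent in χ_M), largest block size 2 (exponent in m_M), 2 blocks (geometric multiplicity). These force block sizes [2, 2].

Jordan blocks: (-5, 1), (-1, 2), (-1, 2)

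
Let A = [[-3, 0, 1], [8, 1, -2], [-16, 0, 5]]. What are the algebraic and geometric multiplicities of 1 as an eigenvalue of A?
algebraic multiplicity 3, geometric multiplicity 2

The characteristic polynomial is (x - 1)^3, so the factor x - 1 appears with exponent 3: the algebraic multiplicity is 3.

rank(A - I) = 1, so the eigenspace has dimension 3 - 1 = 2: the geometric multiplicity is 2.

Since 2 < 3, A is not diagonalizable.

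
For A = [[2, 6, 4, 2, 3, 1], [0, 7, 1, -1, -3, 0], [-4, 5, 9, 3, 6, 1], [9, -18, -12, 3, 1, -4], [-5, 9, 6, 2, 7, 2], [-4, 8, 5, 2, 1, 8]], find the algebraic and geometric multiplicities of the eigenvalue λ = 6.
algebraic multiplicity 6, geometric multiplicity 2

The characteristic polynomial is (x - 6)^6, so the factor x - 6 appears with exponent 6: the algebraic multiplicity is 6.

rank(A - 6I) = 4, so the eigenspace has dimension 6 - 4 = 2: the geometric multiplicity is 2.

Since 2 < 6, A is not diagonalizable.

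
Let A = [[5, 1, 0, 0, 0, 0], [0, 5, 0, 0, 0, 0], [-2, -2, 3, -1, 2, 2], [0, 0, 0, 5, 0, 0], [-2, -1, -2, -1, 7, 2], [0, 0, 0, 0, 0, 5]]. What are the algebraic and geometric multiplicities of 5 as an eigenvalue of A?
The characteristic polynomial is (x - 5)^6, so the factor x - 5 appears with exponent 6: the algebraic multiplicity is 6.

rank(A - 5I) = 2, so the eigenspace has dimension 6 - 2 = 4: the geometric multiplicity is 4.

Since 4 < 6, A is not diagonalizable.

algebraic multiplicity 6, geometric multiplicity 4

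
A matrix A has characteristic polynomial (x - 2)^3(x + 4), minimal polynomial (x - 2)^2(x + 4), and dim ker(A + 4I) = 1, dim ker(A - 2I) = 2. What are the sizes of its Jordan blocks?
Jordan blocks: (-4, 1), (2, 2), (2, 1)

λ = -4: algebraic multiplicity 1 (exponent in χ_A), largest block size 1 (exponent in m_A), 1 block (geometric multiplicity). This forces block sizes [1].
λ = 2: algebraic multiplicity 3 (exponent in χ_A), largest block size 2 (exponent in m_A), 2 blocks (geometric multiplicity). These force block sizes [2, 1].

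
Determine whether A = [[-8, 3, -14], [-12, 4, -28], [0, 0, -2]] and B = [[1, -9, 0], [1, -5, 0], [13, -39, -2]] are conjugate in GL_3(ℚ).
Two matrices over a field are similar if and only if they have the same invariant factors.

Both A and B have characteristic polynomial (x + 2)^3 and minimal polynomial (x + 2)^2. Computing further, both have invariant factors x + 2, (x + 2)^2. Hence A and B are similar.

Yes.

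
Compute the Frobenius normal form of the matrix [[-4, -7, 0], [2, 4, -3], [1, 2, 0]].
R = [[0, 0, -3], [1, 0, -4], [0, 1, 0]]

The invariant factors of A (the non-unit diagonal entries of the Smith normal form of xI - A over ℚ[x]) are x^3 + 4x + 3, each dividing the next. The characteristic polynomial is their product, x^3 + 4x + 3.

The rational canonical form is the block-diagonal matrix of companion matrices C(f_i):
R = [[0, 0, -3], [1, 0, -4], [0, 1, 0]].

Note the characteristic polynomial does not split into linear factors over ℚ, so A has no Jordan form over ℚ; the rational canonical form exists over any field.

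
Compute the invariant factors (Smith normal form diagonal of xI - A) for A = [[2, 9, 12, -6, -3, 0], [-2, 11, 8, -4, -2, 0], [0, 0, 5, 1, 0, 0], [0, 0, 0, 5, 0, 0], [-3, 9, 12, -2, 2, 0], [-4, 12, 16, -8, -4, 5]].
x - 5, x - 5, (x - 5)^2, (x - 5)^2

The Jordan structure of A has elementary divisors (x - 5)^2, (x - 5)^2, (x - 5), (x - 5). Arranging the block sizes at each eigenvalue in decreasing order and taking row products gives the invariant factors.

Invariant factors (smallest first, each dividing the next): x - 5, x - 5, (x - 5)^2, (x - 5)^2.

Check: the last factor (x - 5)^2 is the minimal polynomial, and the product (x - 5)^6 is the characteristic polynomial.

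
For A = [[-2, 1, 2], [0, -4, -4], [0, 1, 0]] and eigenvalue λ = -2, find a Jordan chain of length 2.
v_1 = [[-1, 1, 0]]^T, v_2 = [[1, -2, 1]]^T

We seek v_1 ∈ ker((A + 2I)^2) \ ker(A + 2I), then set v_{i+1} = (A + 2I) v_i.

One such chain is v_1 = [[-1, 1, 0]]^T, v_2 = [[1, -2, 1]]^T. Check: (A + 2I) v_2 = [[0, 0, 0]]^T = 0.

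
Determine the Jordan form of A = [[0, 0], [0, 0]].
The characteristic polynomial is det(xI - A) = x^2, so the eigenvalues are 0 (algebraic multiplicity 2).

For λ = 0: rank(A) = 0. The eigenspace has dimension 2 - 0 = 2, so there are 2 Jordan blocks; the rank sequence gives block sizes [1, 1].

Assembling the blocks gives the Jordan form J above.

J = [[0, 0], [0, 0]]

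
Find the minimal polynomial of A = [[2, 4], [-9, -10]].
m_A(x) = (x + 4)^2

The characteristic polynomial factors as (x + 4)^2. The minimal polynomial is ∏(x - λ)^{k_λ} where k_λ is the size of the largest Jordan block at λ.

For λ = -4: rank(A + 4I) = 1, and the largest Jordan block has size 2 (the smallest k with rank((A + 4I)^k) = rank((A + 4I)^(k+1))).

So m_A(x) = (x + 4)^2.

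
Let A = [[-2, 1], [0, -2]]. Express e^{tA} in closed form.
e^{tA} = [[e^{-2*t}, t*e^{-2*t}], [0, e^{-2*t}]]

A has Jordan form J = [[-2, 1], [0, -2]] with A = PJP^{-1}, so e^{tA} = P e^{tJ} P^{-1}.

For a Jordan block J_k(λ), e^{tJ_k(λ)} = e^{λt} · (I + tN + t^2 N^2/2! + ... + t^{k-1} N^{k-1}/(k-1)!) where N is the nilpotent superdiagonal part.

Assembling the blocks and conjugating back gives the entries of e^{tA} as shown above.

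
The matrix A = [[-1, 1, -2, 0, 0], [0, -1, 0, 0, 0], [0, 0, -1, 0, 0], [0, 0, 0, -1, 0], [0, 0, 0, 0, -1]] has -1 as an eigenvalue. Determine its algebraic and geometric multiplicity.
The characteristic polynomial is (x + 1)^5, so the factor x + 1 appears with exponent 5: the algebraic multiplicity is 5.

rank(A + I) = 1, so the eigenspace has dimension 5 - 1 = 4: the geometric multiplicity is 4.

Since 4 < 5, A is not diagonalizable.

algebraic multiplicity 5, geometric multiplicity 4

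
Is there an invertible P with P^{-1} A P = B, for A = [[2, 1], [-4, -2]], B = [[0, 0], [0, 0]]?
No.

Both have characteristic polynomial x^2, but the minimal polynomial of A is x^2 while the minimal polynomial of B is x. The minimal polynomial is a similarity invariant, so A and B are not similar.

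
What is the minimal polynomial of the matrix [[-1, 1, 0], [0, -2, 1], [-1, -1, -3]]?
m_A(x) = (x + 2)^3

The characteristic polynomial factors as (x + 2)^3. The minimal polynomial is ∏(x - λ)^{k_λ} where k_λ is the size of the largest Jordan block at λ.

For λ = -2: rank(A + 2I) = 2, and the largest Jordan block has size 3 (the smallest k with rank((A + 2I)^k) = rank((A + 2I)^(k+1))).

So m_A(x) = (x + 2)^3.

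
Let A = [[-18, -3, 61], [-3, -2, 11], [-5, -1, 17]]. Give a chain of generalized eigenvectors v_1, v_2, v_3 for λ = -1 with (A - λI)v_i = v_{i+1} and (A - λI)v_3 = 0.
We seek v_1 ∈ ker((A + I)^3) \ ker((A + I)^2), then set v_{i+1} = (A + I) v_i.

One such chain is v_1 = [[-4, -1, -1]]^T, v_2 = [[10, 2, 3]]^T, v_3 = [[7, 1, 2]]^T. Check: (A + I) v_3 = [[0, 0, 0]]^T = 0.

v_1 = [[-4, -1, -1]]^T, v_2 = [[10, 2, 3]]^T, v_3 = [[7, 1, 2]]^T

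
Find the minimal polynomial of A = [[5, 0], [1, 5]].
m_A(x) = (x - 5)^2

The characteristic polynomial factors as (x - 5)^2. The minimal polynomial is ∏(x - λ)^{k_λ} where k_λ is the size of the largest Jordan block at λ.

For λ = 5: rank(A - 5I) = 1, and the largest Jordan block has size 2 (the smallest k with rank((A - 5I)^k) = rank((A - 5I)^(k+1))).

So m_A(x) = (x - 5)^2.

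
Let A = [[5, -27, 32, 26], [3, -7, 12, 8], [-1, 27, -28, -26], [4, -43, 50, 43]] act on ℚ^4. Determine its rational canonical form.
The invariant factors of A (the non-unit diagonal entries of the Smith normal form of xI - A over ℚ[x]) are x - 4, (x - 4)^2(x - 1), each dividing the next. The characteristic polynomial is their product, (x - 4)^3(x - 1).

The rational canonical form is the block-diagonal matrix of companion matrices C(f_i):
R = [[4, 0, 0, 0], [0, 0, 0, 16], [0, 1, 0, -24], [0, 0, 1, 9]].

R = [[4, 0, 0, 0], [0, 0, 0, 16], [0, 1, 0, -24], [0, 0, 1, 9]]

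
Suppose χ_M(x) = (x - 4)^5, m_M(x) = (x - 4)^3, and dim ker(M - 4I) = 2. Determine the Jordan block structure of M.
λ = 4: algebraic multiplicity 5 (exponent in χ_M), largest block size 3 (exponent in m_M), 2 blocks (geometric multiplicity). These force block sizes [3, 2].

Jordan blocks: (4, 3), (4, 2)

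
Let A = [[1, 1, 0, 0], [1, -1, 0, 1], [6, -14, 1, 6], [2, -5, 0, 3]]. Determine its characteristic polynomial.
xI - A = [[x - 1, -1, 0, 0], [-1, x + 1, 0, -1], [-6, 14, x - 1, -6], [-2, 5, 0, x - 3]].

Expanding det(xI - A) along the first row:
det(xI - A) = + (x - 1)·det([[x + 1, 0, -1], [14, x - 1, -6], [5, 0, x - 3]]) - (-1)·det([[-1, 0, -1], [-6, x - 1, -6], [-2, 0, x - 3]]) + (0)·det([[-1, x + 1, -1], [-6, 14, -6], [-2, 5, x - 3]]) - (0)·det([[-1, x + 1, 0], [-6, 14, x - 1], [-2, 5, 0]]).

Evaluating gives χ_A(x) = x^4 - 4x^3 + 6x^2 - 4x + 1 = (x - 1)^4.

χ_A(x) = (x - 1)^4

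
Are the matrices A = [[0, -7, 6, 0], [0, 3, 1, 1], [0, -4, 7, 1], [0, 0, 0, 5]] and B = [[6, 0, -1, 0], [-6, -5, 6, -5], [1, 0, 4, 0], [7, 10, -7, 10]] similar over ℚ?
No.

Both have characteristic polynomial x(x - 5)^3, but the minimal polynomial of A is x(x - 5)^3 while the minimal polynomial of B is x(x - 5)^2. The minimal polynomial is a similarity invariant, so A and B are not similar.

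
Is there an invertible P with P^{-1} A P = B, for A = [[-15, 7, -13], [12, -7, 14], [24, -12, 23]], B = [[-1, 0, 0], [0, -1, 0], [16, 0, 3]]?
No.

Both have characteristic polynomial (x - 3)(x + 1)^2, but the minimal polynomial of A is (x - 3)(x + 1)^2 while the minimal polynomial of B is (x - 3)(x + 1). The minimal polynomial is a similarity invariant, so A and B are not similar.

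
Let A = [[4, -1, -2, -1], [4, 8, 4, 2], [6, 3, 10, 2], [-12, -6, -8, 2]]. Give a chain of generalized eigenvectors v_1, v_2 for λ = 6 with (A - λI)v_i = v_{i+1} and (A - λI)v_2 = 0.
v_1 = [[2, -1, -4, 7]]^T, v_2 = [[-2, 4, 7, -14]]^T

We seek v_1 ∈ ker((A - 6I)^2) \ ker(A - 6I), then set v_{i+1} = (A - 6I) v_i.

One such chain is v_1 = [[2, -1, -4, 7]]^T, v_2 = [[-2, 4, 7, -14]]^T. Check: (A - 6I) v_2 = [[0, 0, 0, 0]]^T = 0.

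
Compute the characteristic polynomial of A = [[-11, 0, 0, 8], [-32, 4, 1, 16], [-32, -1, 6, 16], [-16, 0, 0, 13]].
xI - A = [[x + 11, 0, 0, -8], [32, x - 4, -1, -16], [32, 1, x - 6, -16], [16, 0, 0, x - 13]].

Expanding det(xI - A) along the first row:
det(xI - A) = + (x + 11)·det([[x - 4, -1, -16], [1, x - 6, -16], [0, 0, x - 13]]) - (0)·det([[32, -1, -16], [32, x - 6, -16], [16, 0, x - 13]]) + (0)·det([[32, x - 4, -16], [32, 1, -16], [16, 0, x - 13]]) - (-8)·det([[32, x - 4, -1], [32, 1, x - 6], [16, 0, 0]]).

Evaluating gives χ_A(x) = x^4 - 12x^3 + 30x^2 + 100x - 375 = (x - 5)^3(x + 3).

χ_A(x) = (x - 5)^3(x + 3)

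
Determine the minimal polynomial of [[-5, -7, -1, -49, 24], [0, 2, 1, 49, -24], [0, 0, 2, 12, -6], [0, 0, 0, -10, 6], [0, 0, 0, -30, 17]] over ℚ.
m_A(x) = (x - 5)(x - 2)^2(x + 5)

The characteristic polynomial factors as (x - 5)(x - 2)^3(x + 5). The minimal polynomial is ∏(x - λ)^{k_λ} where k_λ is the size of the largest Jordan block at λ.

For λ = -5: rank(A + 5I) = 4, and the largest Jordan block has size 1 (the smallest k with rank((A + 5I)^k) = rank((A + 5I)^(k+1))).
For λ = 2: rank(A - 2I) = 3, and the largest Jordan block has size 2 (the smallest k with rank((A - 2I)^k) = rank((A - 2I)^(k+1))).
For λ = 5: rank(A - 5I) = 4, and the largest Jordan block has size 1 (the smallest k with rank((A - 5I)^k) = rank((A - 5I)^(k+1))).

So m_A(x) = (x - 5)(x - 2)^2(x + 5).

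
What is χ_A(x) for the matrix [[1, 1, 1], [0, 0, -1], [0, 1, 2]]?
χ_A(x) = (x - 1)^3

xI - A = [[x - 1, -1, -1], [0, x, 1], [0, -1, x - 2]].

Expanding det(xI - A) along the first row:
det(xI - A) = + (x - 1)·det([[x, 1], [-1, x - 2]]) - (-1)·det([[0, 1], [0, x - 2]]) + (-1)·det([[0, x], [0, -1]]).

Evaluating gives χ_A(x) = x^3 - 3x^2 + 3x - 1 = (x - 1)^3.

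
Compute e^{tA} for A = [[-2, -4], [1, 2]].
e^{tA} = [[1 - 2*t, -4*t], [t, 2*t + 1]]

A has Jordan form J = [[0, 1], [0, 0]] with A = PJP^{-1}, so e^{tA} = P e^{tJ} P^{-1}.

For a Jordan block J_k(λ), e^{tJ_k(λ)} = e^{λt} · (I + tN + t^2 N^2/2! + ... + t^{k-1} N^{k-1}/(k-1)!) where N is the nilpotent superdiagonal part.

Assembling the blocks and conjugating back gives the entries of e^{tA} as shown above.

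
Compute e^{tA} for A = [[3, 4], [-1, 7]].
A has Jordan form J = [[5, 1], [0, 5]] with A = PJP^{-1}, so e^{tA} = P e^{tJ} P^{-1}.

For a Jordan block J_k(λ), e^{tJ_k(λ)} = e^{λt} · (I + tN + t^2 N^2/2! + ... + t^{k-1} N^{k-1}/(k-1)!) where N is the nilpotent superdiagonal part.

Assembling the blocks and conjugating back gives the entries of e^{tA} as shown above.

e^{tA} = [[(1 - 2*t)*e^{5*t}, 4*t*e^{5*t}], [-t*e^{5*t}, (2*t + 1)*e^{5*t}]]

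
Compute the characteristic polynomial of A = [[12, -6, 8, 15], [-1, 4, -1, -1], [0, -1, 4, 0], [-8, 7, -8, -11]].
xI - A = [[x - 12, 6, -8, -15], [1, x - 4, 1, 1], [0, 1, x - 4, 0], [8, -7, 8, x + 11]].

Expanding det(xI - A) along the first row:
det(xI - A) = + (x - 12)·det([[x - 4, 1, 1], [1, x - 4, 0], [-7, 8, x + 11]]) - (6)·det([[1, 1, 1], [0, x - 4, 0], [8, 8, x + 11]]) + (-8)·det([[1, x - 4, 1], [0, 1, 0], [8, -7, x + 11]]) - (-15)·det([[1, x - 4, 1], [0, 1, x - 4], [8, -7, 8]]).

Evaluating gives χ_A(x) = x^4 - 9x^3 + 12x^2 + 80x - 192 = (x - 4)^3(x + 3).

χ_A(x) = (x - 4)^3(x + 3)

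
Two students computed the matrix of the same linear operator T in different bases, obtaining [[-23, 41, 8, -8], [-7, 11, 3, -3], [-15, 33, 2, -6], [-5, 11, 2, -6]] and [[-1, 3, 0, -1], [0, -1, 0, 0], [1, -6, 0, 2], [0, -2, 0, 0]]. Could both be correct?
trace(A) = -16 but trace(B) = -2. The trace is a similarity invariant, so A and B are not similar.

No.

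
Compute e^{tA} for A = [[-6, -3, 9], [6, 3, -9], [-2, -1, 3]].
e^{tA} = [[1 - 6*t, -3*t, 9*t], [6*t, 3*t + 1, -9*t], [-2*t, -t, 3*t + 1]]

A has Jordan form J = [[0, 1, 0], [0, 0, 0], [0, 0, 0]] with A = PJP^{-1}, so e^{tA} = P e^{tJ} P^{-1}.

For a Jordan block J_k(λ), e^{tJ_k(λ)} = e^{λt} · (I + tN + t^2 N^2/2! + ... + t^{k-1} N^{k-1}/(k-1)!) where N is the nilpotent superdiagonal part.

Assembling the blocks and conjugating back gives the entries of e^{tA} as shown above.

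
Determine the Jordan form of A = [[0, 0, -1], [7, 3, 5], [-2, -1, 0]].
J = [[1, 1, 0], [0, 1, 1], [0, 0, 1]]

The characteristic polynomial is det(xI - A) = (x - 1)^3, so the eigenvalues are 1 (algebraic multiplicity 3).

For λ = 1: rank(A - I) = 2, rank((A - I)^2) = 1, rank((A - I)^3) = 0. The eigenspace has dimension 3 - 2 = 1, so there is 1 Jordan block; the rank sequence gives block sizes [3].

Assembling the blocks gives the Jordan form J above.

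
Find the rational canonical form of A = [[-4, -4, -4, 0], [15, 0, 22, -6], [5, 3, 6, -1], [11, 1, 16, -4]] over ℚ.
The invariant factors of A (the non-unit diagonal entries of the Smith normal form of xI - A over ℚ[x]) are (x + 2)(x^3 + 4x + 2), each dividing the next. The characteristic polynomial is their product, (x + 2)(x^3 + 4x + 2).

The rational canonical form is the block-diagonal matrix of companion matrices C(f_i):
R = [[0, 0, 0, -4], [1, 0, 0, -10], [0, 1, 0, -4], [0, 0, 1, -2]].

Note the characteristic polynomial does not split into linear factors over ℚ, so A has no Jordan form over ℚ; the rational canonical form exists over any field.

R = [[0, 0, 0, -4], [1, 0, 0, -10], [0, 1, 0, -4], [0, 0, 1, -2]]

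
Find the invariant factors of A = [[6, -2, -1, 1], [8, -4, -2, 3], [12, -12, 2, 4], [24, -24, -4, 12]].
(x - 4)^2, (x - 4)^2

The Jordan structure of A has elementary divisors (x - 4)^2, (x - 4)^2. Arranging the block sizes at each eigenvalue in decreasing order and taking row products gives the invariant factors.

Invariant factors (smallest first, each dividing the next): (x - 4)^2, (x - 4)^2.

Check: the last factor (x - 4)^2 is the minimal polynomial, and the product (x - 4)^4 is the characteristic polynomial.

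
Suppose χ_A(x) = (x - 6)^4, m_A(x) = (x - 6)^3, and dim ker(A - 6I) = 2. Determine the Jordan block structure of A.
Jordan blocks: (6, 3), (6, 1)

λ = 6: algebraic multiplicity 4 (exponent in χ_A), largest block size 3 (exponent in m_A), 2 blocks (geometric multiplicity). These force block sizes [3, 1].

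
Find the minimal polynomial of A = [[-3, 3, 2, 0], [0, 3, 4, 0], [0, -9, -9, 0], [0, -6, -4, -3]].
The characteristic polynomial factors as (x + 3)^4. The minimal polynomial is ∏(x - λ)^{k_λ} where k_λ is the size of the largest Jordan block at λ.

For λ = -3: rank(A + 3I) = 1, and the largest Jordan block has size 2 (the smallest k with rank((A + 3I)^k) = rank((A + 3I)^(k+1))).

So m_A(x) = (x + 3)^2.

m_A(x) = (x + 3)^2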